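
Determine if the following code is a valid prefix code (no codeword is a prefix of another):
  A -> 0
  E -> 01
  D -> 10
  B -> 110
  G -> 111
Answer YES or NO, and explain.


Checking each pair (does one codeword prefix another?):
  A='0' vs E='01': prefix -- VIOLATION

NO -- this is NOT a valid prefix code. A (0) is a prefix of E (01).


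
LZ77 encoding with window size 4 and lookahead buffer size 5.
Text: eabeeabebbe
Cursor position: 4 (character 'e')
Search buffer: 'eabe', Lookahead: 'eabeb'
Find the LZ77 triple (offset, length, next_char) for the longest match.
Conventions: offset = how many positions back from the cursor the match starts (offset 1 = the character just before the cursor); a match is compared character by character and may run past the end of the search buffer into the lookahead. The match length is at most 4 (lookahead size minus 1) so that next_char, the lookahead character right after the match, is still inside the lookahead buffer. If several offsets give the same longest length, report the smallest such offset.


Try each offset into the search buffer:
  offset=1 (pos 3, char 'e'): match length 1
  offset=2 (pos 2, char 'b'): match length 0
  offset=3 (pos 1, char 'a'): match length 0
  offset=4 (pos 0, char 'e'): match length 4
Longest match has length 4 at offset 4.
next_char = character at position 4 + 4 = 8 -> 'b'

Best match: offset=4, length=4 (matching 'eabe' starting at position 0)
LZ77 triple: (4, 4, 'b')


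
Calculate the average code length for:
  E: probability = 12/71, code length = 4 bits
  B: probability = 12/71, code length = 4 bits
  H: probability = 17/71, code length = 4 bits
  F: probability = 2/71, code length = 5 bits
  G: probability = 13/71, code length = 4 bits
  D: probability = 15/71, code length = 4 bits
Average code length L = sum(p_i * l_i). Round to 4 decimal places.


Weighted contributions p_i * l_i:
  E: (12/71) * 4 = 48/71
  B: (12/71) * 4 = 48/71
  H: (17/71) * 4 = 68/71
  F: (2/71) * 5 = 10/71
  G: (13/71) * 4 = 52/71
  D: (15/71) * 4 = 60/71
Sum = (48 + 48 + 68 + 10 + 52 + 60)/71 = 286/71

L = 286/71 = 4.0282 bits/symbol


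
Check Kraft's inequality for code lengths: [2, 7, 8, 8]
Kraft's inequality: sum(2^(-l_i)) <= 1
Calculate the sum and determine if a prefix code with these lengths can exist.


Sum = 2^(-2) + 2^(-7) + 2^(-8) + 2^(-8)
    = 0.25 + 0.0078125 + 0.00390625 + 0.00390625
    = 68/256 = 0.265625
Since 0.265625 <= 1, Kraft's inequality IS satisfied.
A prefix code with these lengths CAN exist.

Kraft sum = 0.265625. Satisfied.


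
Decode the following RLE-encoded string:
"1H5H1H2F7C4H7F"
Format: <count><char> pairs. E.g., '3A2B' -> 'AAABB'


Expanding each <count><char> pair:
  1H -> 'H'
  5H -> 'HHHHH'
  1H -> 'H'
  2F -> 'FF'
  7C -> 'CCCCCCC'
  4H -> 'HHHH'
  7F -> 'FFFFFFF'

Decoded = HHHHHHHFFCCCCCCCHHHHFFFFFFF


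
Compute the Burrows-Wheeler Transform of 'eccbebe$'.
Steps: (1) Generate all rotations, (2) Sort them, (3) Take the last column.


Rotations (sorted):
  0: $eccbebe -> last char: e
  1: be$eccbe -> last char: e
  2: bebe$ecc -> last char: c
  3: cbebe$ec -> last char: c
  4: ccbebe$e -> last char: e
  5: e$eccbeb -> last char: b
  6: ebe$eccb -> last char: b
  7: eccbebe$ -> last char: $


BWT = eeccebb$


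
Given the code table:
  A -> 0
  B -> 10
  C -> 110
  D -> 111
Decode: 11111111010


Decoding:
111 -> D
111 -> D
110 -> C
10 -> B


Result: DDCB


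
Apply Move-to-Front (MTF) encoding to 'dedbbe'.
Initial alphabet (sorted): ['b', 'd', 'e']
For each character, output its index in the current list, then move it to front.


MTF encoding:
'd': index 1 in ['b', 'd', 'e'] -> ['d', 'b', 'e']
'e': index 2 in ['d', 'b', 'e'] -> ['e', 'd', 'b']
'd': index 1 in ['e', 'd', 'b'] -> ['d', 'e', 'b']
'b': index 2 in ['d', 'e', 'b'] -> ['b', 'd', 'e']
'b': index 0 in ['b', 'd', 'e'] -> ['b', 'd', 'e']
'e': index 2 in ['b', 'd', 'e'] -> ['e', 'b', 'd']


Output: [1, 2, 1, 2, 0, 2]


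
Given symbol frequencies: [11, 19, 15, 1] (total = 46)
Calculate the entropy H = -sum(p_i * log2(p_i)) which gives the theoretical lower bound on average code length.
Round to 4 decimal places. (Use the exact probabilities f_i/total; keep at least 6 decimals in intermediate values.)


Per-symbol terms -p_i * log2(p_i) with p_i = f_i/46:
  p = 11/46 = 0.239130: log2(p) = -2.064130, -p*log2(p) = 0.493596
  p = 19/46 = 0.413043: log2(p) = -1.275634, -p*log2(p) = 0.526892
  p = 15/46 = 0.326087: log2(p) = -1.616671, -p*log2(p) = 0.527175
  p = 1/46 = 0.021739: log2(p) = -5.523562, -p*log2(p) = 0.120077
H = 0.493596 + 0.526892 + 0.527175 + 0.120077 = 1.667740

H = 1.6677 bits/symbol


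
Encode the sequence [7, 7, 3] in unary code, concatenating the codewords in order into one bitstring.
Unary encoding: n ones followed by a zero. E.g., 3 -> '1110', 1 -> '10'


Encode each number as n ones followed by a terminating 0:
  7 -> 11111110 (8 bits)
  7 -> 11111110 (8 bits)
  3 -> 1110 (4 bits)
Total length = 8 + 8 + 4 = 20 bits.

Unary([7, 7, 3]) = 11111110111111101110 (20 bits)


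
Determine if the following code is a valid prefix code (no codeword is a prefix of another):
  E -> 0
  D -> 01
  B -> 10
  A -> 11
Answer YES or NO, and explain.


Checking each pair (does one codeword prefix another?):
  E='0' vs D='01': prefix -- VIOLATION

NO -- this is NOT a valid prefix code. E (0) is a prefix of D (01).


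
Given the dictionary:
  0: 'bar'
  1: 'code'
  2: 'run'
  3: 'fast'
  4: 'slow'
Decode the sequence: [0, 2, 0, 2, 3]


Look up each index in the dictionary:
  0 -> 'bar'
  2 -> 'run'
  0 -> 'bar'
  2 -> 'run'
  3 -> 'fast'

Decoded: "bar run bar run fast"


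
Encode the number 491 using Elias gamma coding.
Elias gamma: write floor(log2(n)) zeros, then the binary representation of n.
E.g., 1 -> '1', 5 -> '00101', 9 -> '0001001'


num_bits = floor(log2(491)) + 1 = 9
leading_zeros = num_bits - 1 = 8
binary(491) = 111101011

Elias gamma(491) = '00000000' + '111101011' = 00000000111101011 (17 bits)


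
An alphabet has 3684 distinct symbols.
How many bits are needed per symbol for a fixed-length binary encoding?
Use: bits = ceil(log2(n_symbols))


log2(3684) = 11.8471
Bracket: 2^11 = 2048 < 3684 <= 2^12 = 4096
So ceil(log2(3684)) = 12

bits = ceil(log2(3684)) = ceil(11.8471) = 12 bits


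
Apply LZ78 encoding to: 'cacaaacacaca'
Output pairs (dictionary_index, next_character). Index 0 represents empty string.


LZ78 encoding steps:
Dictionary: {0: ''}
Step 1: w='' (idx 0), next='c' -> output (0, 'c'), add 'c' as idx 1
Step 2: w='' (idx 0), next='a' -> output (0, 'a'), add 'a' as idx 2
Step 3: w='c' (idx 1), next='a' -> output (1, 'a'), add 'ca' as idx 3
Step 4: w='a' (idx 2), next='a' -> output (2, 'a'), add 'aa' as idx 4
Step 5: w='ca' (idx 3), next='c' -> output (3, 'c'), add 'cac' as idx 5
Step 6: w='a' (idx 2), next='c' -> output (2, 'c'), add 'ac' as idx 6
Step 7: w='a' (idx 2), end of input -> output (2, '')


Encoded: [(0, 'c'), (0, 'a'), (1, 'a'), (2, 'a'), (3, 'c'), (2, 'c'), (2, '')]


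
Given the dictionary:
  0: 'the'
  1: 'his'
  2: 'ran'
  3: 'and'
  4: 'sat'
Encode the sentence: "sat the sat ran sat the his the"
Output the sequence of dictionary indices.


Look up each word in the dictionary:
  'sat' -> 4
  'the' -> 0
  'sat' -> 4
  'ran' -> 2
  'sat' -> 4
  'the' -> 0
  'his' -> 1
  'the' -> 0

Encoded: [4, 0, 4, 2, 4, 0, 1, 0]


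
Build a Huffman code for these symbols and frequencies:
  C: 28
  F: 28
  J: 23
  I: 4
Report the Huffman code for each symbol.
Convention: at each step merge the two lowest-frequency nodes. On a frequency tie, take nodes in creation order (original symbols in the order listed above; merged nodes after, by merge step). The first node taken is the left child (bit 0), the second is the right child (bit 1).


Huffman tree construction:
Step 1: Merge I(4) + J(23) = 27
Step 2: Merge (I+J)(27) + C(28) = 55
Step 3: Merge F(28) + ((I+J)+C)(55) = 83
Read each symbol's code off the tree from the root (left child = 0, right child = 1).

Codes:
  C: 11 (length 2)
  F: 0 (length 1)
  J: 101 (length 3)
  I: 100 (length 3)
Average code length: 165/83 = 1.9880 bits/symbol


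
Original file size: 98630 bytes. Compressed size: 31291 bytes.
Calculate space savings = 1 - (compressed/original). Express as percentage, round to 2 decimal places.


ratio = compressed/original = 31291/98630 = 0.317256
savings = 1 - ratio = 1 - 0.317256 = 0.682744
as a percentage: 0.682744 * 100 = 68.27%

Space savings = 1 - 31291/98630 = 68.27%


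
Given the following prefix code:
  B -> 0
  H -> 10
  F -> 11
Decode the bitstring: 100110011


Decoding step by step:
Bits 10 -> H
Bits 0 -> B
Bits 11 -> F
Bits 0 -> B
Bits 0 -> B
Bits 11 -> F


Decoded message: HBFBBF


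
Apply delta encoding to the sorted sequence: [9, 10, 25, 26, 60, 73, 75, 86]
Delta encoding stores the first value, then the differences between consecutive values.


First value: 9
Deltas:
  10 - 9 = 1
  25 - 10 = 15
  26 - 25 = 1
  60 - 26 = 34
  73 - 60 = 13
  75 - 73 = 2
  86 - 75 = 11


Delta encoded: [9, 1, 15, 1, 34, 13, 2, 11]


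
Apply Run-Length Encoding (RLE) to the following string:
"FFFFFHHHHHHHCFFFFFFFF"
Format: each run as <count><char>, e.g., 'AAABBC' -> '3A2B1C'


Scanning runs left to right:
  i=0: run of 'F' x 5 -> '5F'
  i=5: run of 'H' x 7 -> '7H'
  i=12: run of 'C' x 1 -> '1C'
  i=13: run of 'F' x 8 -> '8F'

RLE = 5F7H1C8F


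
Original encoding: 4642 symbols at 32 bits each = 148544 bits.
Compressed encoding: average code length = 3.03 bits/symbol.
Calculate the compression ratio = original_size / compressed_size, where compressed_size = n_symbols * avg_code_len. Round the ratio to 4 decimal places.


original_size = n_symbols * orig_bits = 4642 * 32 = 148544 bits
compressed_size = n_symbols * avg_code_len = 4642 * 3.03 = 14065.26 bits
ratio = original_size / compressed_size = 148544 / 14065.26 = 10.5611

Compression ratio = 10.5611


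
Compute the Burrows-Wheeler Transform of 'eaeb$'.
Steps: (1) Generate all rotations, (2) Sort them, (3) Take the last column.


Rotations (sorted):
  0: $eaeb -> last char: b
  1: aeb$e -> last char: e
  2: b$eae -> last char: e
  3: eaeb$ -> last char: $
  4: eb$ea -> last char: a


BWT = bee$a


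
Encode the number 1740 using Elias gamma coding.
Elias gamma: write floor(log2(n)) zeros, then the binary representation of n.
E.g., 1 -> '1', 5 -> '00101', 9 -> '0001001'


num_bits = floor(log2(1740)) + 1 = 11
leading_zeros = num_bits - 1 = 10
binary(1740) = 11011001100

Elias gamma(1740) = '0000000000' + '11011001100' = 000000000011011001100 (21 bits)


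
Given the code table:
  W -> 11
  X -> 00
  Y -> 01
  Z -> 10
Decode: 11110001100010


Decoding:
11 -> W
11 -> W
00 -> X
01 -> Y
10 -> Z
00 -> X
10 -> Z


Result: WWXYZXZ


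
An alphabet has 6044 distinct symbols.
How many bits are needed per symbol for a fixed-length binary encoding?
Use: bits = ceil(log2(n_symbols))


log2(6044) = 12.5613
Bracket: 2^12 = 4096 < 6044 <= 2^13 = 8192
So ceil(log2(6044)) = 13

bits = ceil(log2(6044)) = ceil(12.5613) = 13 bits


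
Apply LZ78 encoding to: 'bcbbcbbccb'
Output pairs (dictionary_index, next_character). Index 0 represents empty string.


LZ78 encoding steps:
Dictionary: {0: ''}
Step 1: w='' (idx 0), next='b' -> output (0, 'b'), add 'b' as idx 1
Step 2: w='' (idx 0), next='c' -> output (0, 'c'), add 'c' as idx 2
Step 3: w='b' (idx 1), next='b' -> output (1, 'b'), add 'bb' as idx 3
Step 4: w='c' (idx 2), next='b' -> output (2, 'b'), add 'cb' as idx 4
Step 5: w='b' (idx 1), next='c' -> output (1, 'c'), add 'bc' as idx 5
Step 6: w='cb' (idx 4), end of input -> output (4, '')


Encoded: [(0, 'b'), (0, 'c'), (1, 'b'), (2, 'b'), (1, 'c'), (4, '')]


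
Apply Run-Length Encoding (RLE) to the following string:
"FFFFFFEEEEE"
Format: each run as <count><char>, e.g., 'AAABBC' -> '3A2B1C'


Scanning runs left to right:
  i=0: run of 'F' x 6 -> '6F'
  i=6: run of 'E' x 5 -> '5E'

RLE = 6F5E


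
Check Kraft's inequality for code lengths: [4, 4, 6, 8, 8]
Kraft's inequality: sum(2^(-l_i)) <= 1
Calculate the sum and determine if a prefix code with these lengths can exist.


Sum = 2^(-4) + 2^(-4) + 2^(-6) + 2^(-8) + 2^(-8)
    = 0.0625 + 0.0625 + 0.015625 + 0.00390625 + 0.00390625
    = 38/256 = 0.1484375
Since 0.1484375 <= 1, Kraft's inequality IS satisfied.
A prefix code with these lengths CAN exist.

Kraft sum = 0.1484375. Satisfied.


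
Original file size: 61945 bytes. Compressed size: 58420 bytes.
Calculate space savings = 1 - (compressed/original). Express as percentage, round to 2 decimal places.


ratio = compressed/original = 58420/61945 = 0.943095
savings = 1 - ratio = 1 - 0.943095 = 0.056905
as a percentage: 0.056905 * 100 = 5.69%

Space savings = 1 - 58420/61945 = 5.69%


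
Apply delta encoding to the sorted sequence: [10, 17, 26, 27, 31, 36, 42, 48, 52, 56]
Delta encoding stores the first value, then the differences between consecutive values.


First value: 10
Deltas:
  17 - 10 = 7
  26 - 17 = 9
  27 - 26 = 1
  31 - 27 = 4
  36 - 31 = 5
  42 - 36 = 6
  48 - 42 = 6
  52 - 48 = 4
  56 - 52 = 4


Delta encoded: [10, 7, 9, 1, 4, 5, 6, 6, 4, 4]


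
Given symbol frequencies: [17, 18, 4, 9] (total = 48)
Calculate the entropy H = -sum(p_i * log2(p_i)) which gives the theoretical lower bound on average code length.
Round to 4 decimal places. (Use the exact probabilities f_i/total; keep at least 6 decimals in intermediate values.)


Per-symbol terms -p_i * log2(p_i) with p_i = f_i/48:
  p = 17/48 = 0.354167: log2(p) = -1.497500, -p*log2(p) = 0.530364
  p = 18/48 = 0.375000: log2(p) = -1.415037, -p*log2(p) = 0.530639
  p = 4/48 = 0.083333: log2(p) = -3.584963, -p*log2(p) = 0.298747
  p = 9/48 = 0.187500: log2(p) = -2.415037, -p*log2(p) = 0.452820
H = 0.530364 + 0.530639 + 0.298747 + 0.452820 = 1.812570

H = 1.8126 bits/symbol


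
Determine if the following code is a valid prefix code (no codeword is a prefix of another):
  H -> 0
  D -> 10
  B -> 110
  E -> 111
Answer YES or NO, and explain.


Checking each pair (does one codeword prefix another?):
  H='0' vs D='10': no prefix
  H='0' vs B='110': no prefix
  H='0' vs E='111': no prefix
  D='10' vs H='0': no prefix
  D='10' vs B='110': no prefix
  D='10' vs E='111': no prefix
  B='110' vs H='0': no prefix
  B='110' vs D='10': no prefix
  B='110' vs E='111': no prefix
  E='111' vs H='0': no prefix
  E='111' vs D='10': no prefix
  E='111' vs B='110': no prefix
No violation found over all pairs.

YES -- this is a valid prefix code. No codeword is a prefix of any other codeword.


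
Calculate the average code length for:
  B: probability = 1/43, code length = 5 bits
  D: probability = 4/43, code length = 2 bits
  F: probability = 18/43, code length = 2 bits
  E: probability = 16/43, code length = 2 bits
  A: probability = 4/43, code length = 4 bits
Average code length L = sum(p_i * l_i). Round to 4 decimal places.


Weighted contributions p_i * l_i:
  B: (1/43) * 5 = 5/43
  D: (4/43) * 2 = 8/43
  F: (18/43) * 2 = 36/43
  E: (16/43) * 2 = 32/43
  A: (4/43) * 4 = 16/43
Sum = (5 + 8 + 36 + 32 + 16)/43 = 97/43

L = 97/43 = 2.2558 bits/symbol


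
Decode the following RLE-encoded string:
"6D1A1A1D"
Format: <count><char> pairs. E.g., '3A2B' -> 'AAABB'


Expanding each <count><char> pair:
  6D -> 'DDDDDD'
  1A -> 'A'
  1A -> 'A'
  1D -> 'D'

Decoded = DDDDDDAAD


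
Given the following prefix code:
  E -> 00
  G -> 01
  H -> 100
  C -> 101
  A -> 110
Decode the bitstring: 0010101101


Decoding step by step:
Bits 00 -> E
Bits 101 -> C
Bits 01 -> G
Bits 101 -> C


Decoded message: ECGC


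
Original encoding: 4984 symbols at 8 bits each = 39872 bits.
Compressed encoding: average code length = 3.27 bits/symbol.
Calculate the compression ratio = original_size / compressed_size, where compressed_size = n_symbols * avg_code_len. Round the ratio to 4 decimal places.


original_size = n_symbols * orig_bits = 4984 * 8 = 39872 bits
compressed_size = n_symbols * avg_code_len = 4984 * 3.27 = 16297.68 bits
ratio = original_size / compressed_size = 39872 / 16297.68 = 2.4465

Compression ratio = 2.4465


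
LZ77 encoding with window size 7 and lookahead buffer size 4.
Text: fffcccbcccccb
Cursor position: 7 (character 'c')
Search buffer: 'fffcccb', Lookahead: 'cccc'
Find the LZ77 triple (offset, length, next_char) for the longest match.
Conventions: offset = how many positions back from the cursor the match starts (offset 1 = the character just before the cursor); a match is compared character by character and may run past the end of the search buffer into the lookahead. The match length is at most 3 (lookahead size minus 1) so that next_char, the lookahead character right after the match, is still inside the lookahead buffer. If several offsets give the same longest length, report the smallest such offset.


Try each offset into the search buffer:
  offset=1 (pos 6, char 'b'): match length 0
  offset=2 (pos 5, char 'c'): match length 1
  offset=3 (pos 4, char 'c'): match length 2
  offset=4 (pos 3, char 'c'): match length 3
  offset=5 (pos 2, char 'f'): match length 0
  offset=6 (pos 1, char 'f'): match length 0
  offset=7 (pos 0, char 'f'): match length 0
Longest match has length 3 at offset 4.
next_char = character at position 7 + 3 = 10 -> 'c'

Best match: offset=4, length=3 (matching 'ccc' starting at position 3)
LZ77 triple: (4, 3, 'c')


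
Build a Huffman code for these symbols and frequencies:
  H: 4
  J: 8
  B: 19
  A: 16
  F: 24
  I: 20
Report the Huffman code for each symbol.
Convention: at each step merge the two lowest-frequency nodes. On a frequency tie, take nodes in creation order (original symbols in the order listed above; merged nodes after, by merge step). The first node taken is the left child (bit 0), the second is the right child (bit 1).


Huffman tree construction:
Step 1: Merge H(4) + J(8) = 12
Step 2: Merge (H+J)(12) + A(16) = 28
Step 3: Merge B(19) + I(20) = 39
Step 4: Merge F(24) + ((H+J)+A)(28) = 52
Step 5: Merge (B+I)(39) + (F+((H+J)+A))(52) = 91
Read each symbol's code off the tree from the root (left child = 0, right child = 1).

Codes:
  H: 1100 (length 4)
  J: 1101 (length 4)
  B: 00 (length 2)
  A: 111 (length 3)
  F: 10 (length 2)
  I: 01 (length 2)
Average code length: 222/91 = 2.4396 bits/symbol


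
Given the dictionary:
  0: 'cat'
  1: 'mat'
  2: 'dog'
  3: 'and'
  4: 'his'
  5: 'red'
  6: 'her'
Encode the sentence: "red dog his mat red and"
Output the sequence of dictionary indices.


Look up each word in the dictionary:
  'red' -> 5
  'dog' -> 2
  'his' -> 4
  'mat' -> 1
  'red' -> 5
  'and' -> 3

Encoded: [5, 2, 4, 1, 5, 3]


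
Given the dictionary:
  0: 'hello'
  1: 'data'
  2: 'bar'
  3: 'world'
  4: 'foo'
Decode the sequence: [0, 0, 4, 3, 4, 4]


Look up each index in the dictionary:
  0 -> 'hello'
  0 -> 'hello'
  4 -> 'foo'
  3 -> 'world'
  4 -> 'foo'
  4 -> 'foo'

Decoded: "hello hello foo world foo foo"


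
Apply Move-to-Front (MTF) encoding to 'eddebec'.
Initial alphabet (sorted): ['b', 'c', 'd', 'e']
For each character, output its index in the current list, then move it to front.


MTF encoding:
'e': index 3 in ['b', 'c', 'd', 'e'] -> ['e', 'b', 'c', 'd']
'd': index 3 in ['e', 'b', 'c', 'd'] -> ['d', 'e', 'b', 'c']
'd': index 0 in ['d', 'e', 'b', 'c'] -> ['d', 'e', 'b', 'c']
'e': index 1 in ['d', 'e', 'b', 'c'] -> ['e', 'd', 'b', 'c']
'b': index 2 in ['e', 'd', 'b', 'c'] -> ['b', 'e', 'd', 'c']
'e': index 1 in ['b', 'e', 'd', 'c'] -> ['e', 'b', 'd', 'c']
'c': index 3 in ['e', 'b', 'd', 'c'] -> ['c', 'e', 'b', 'd']


Output: [3, 3, 0, 1, 2, 1, 3]


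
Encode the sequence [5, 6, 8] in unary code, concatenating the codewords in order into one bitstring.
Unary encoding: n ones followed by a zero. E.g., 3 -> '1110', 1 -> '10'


Encode each number as n ones followed by a terminating 0:
  5 -> 111110 (6 bits)
  6 -> 1111110 (7 bits)
  8 -> 111111110 (9 bits)
Total length = 6 + 7 + 9 = 22 bits.

Unary([5, 6, 8]) = 1111101111110111111110 (22 bits)


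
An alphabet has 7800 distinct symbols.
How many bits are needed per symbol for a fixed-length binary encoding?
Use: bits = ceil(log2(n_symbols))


log2(7800) = 12.9293
Bracket: 2^12 = 4096 < 7800 <= 2^13 = 8192
So ceil(log2(7800)) = 13

bits = ceil(log2(7800)) = ceil(12.9293) = 13 bits


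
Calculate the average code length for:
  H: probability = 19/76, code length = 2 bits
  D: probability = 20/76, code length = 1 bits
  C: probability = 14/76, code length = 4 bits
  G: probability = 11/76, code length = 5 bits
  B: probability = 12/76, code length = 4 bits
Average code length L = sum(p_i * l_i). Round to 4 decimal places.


Weighted contributions p_i * l_i:
  H: (19/76) * 2 = 38/76
  D: (20/76) * 1 = 20/76
  C: (14/76) * 4 = 56/76
  G: (11/76) * 5 = 55/76
  B: (12/76) * 4 = 48/76
Sum = (38 + 20 + 56 + 55 + 48)/76 = 217/76

L = 217/76 = 2.8553 bits/symbol


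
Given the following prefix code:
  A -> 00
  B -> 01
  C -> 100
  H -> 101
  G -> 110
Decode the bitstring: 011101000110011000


Decoding step by step:
Bits 01 -> B
Bits 110 -> G
Bits 100 -> C
Bits 01 -> B
Bits 100 -> C
Bits 110 -> G
Bits 00 -> A


Decoded message: BGCBCGA


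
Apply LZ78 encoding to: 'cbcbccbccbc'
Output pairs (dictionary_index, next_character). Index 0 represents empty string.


LZ78 encoding steps:
Dictionary: {0: ''}
Step 1: w='' (idx 0), next='c' -> output (0, 'c'), add 'c' as idx 1
Step 2: w='' (idx 0), next='b' -> output (0, 'b'), add 'b' as idx 2
Step 3: w='c' (idx 1), next='b' -> output (1, 'b'), add 'cb' as idx 3
Step 4: w='c' (idx 1), next='c' -> output (1, 'c'), add 'cc' as idx 4
Step 5: w='b' (idx 2), next='c' -> output (2, 'c'), add 'bc' as idx 5
Step 6: w='cb' (idx 3), next='c' -> output (3, 'c'), add 'cbc' as idx 6


Encoded: [(0, 'c'), (0, 'b'), (1, 'b'), (1, 'c'), (2, 'c'), (3, 'c')]


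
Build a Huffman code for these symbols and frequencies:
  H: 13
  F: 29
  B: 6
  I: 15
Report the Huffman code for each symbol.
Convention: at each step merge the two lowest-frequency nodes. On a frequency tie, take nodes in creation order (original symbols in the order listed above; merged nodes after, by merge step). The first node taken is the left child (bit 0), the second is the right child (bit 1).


Huffman tree construction:
Step 1: Merge B(6) + H(13) = 19
Step 2: Merge I(15) + (B+H)(19) = 34
Step 3: Merge F(29) + (I+(B+H))(34) = 63
Read each symbol's code off the tree from the root (left child = 0, right child = 1).

Codes:
  H: 111 (length 3)
  F: 0 (length 1)
  B: 110 (length 3)
  I: 10 (length 2)
Average code length: 116/63 = 1.8413 bits/symbol


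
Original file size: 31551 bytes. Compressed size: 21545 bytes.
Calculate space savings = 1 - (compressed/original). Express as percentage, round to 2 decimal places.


ratio = compressed/original = 21545/31551 = 0.682863
savings = 1 - ratio = 1 - 0.682863 = 0.317137
as a percentage: 0.317137 * 100 = 31.71%

Space savings = 1 - 21545/31551 = 31.71%


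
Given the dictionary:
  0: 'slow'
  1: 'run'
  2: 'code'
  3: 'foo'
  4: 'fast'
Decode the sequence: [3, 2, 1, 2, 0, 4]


Look up each index in the dictionary:
  3 -> 'foo'
  2 -> 'code'
  1 -> 'run'
  2 -> 'code'
  0 -> 'slow'
  4 -> 'fast'

Decoded: "foo code run code slow fast"


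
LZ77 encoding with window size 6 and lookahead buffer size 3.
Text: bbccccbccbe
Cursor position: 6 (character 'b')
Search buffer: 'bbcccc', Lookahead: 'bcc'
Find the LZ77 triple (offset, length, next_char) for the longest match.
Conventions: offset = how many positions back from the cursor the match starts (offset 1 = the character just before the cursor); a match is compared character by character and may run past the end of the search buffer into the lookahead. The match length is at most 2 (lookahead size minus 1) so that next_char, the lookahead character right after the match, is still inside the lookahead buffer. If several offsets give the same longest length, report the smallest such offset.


Try each offset into the search buffer:
  offset=1 (pos 5, char 'c'): match length 0
  offset=2 (pos 4, char 'c'): match length 0
  offset=3 (pos 3, char 'c'): match length 0
  offset=4 (pos 2, char 'c'): match length 0
  offset=5 (pos 1, char 'b'): match length 2
  offset=6 (pos 0, char 'b'): match length 1
Longest match has length 2 at offset 5.
next_char = character at position 6 + 2 = 8 -> 'c'

Best match: offset=5, length=2 (matching 'bc' starting at position 1)
LZ77 triple: (5, 2, 'c')


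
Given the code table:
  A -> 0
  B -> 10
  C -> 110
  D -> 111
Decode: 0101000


Decoding:
0 -> A
10 -> B
10 -> B
0 -> A
0 -> A


Result: ABBAA


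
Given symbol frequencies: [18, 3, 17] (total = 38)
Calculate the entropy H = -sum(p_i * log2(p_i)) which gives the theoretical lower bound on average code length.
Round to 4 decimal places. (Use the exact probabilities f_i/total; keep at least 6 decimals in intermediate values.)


Per-symbol terms -p_i * log2(p_i) with p_i = f_i/38:
  p = 18/38 = 0.473684: log2(p) = -1.078003, -p*log2(p) = 0.510633
  p = 3/38 = 0.078947: log2(p) = -3.662965, -p*log2(p) = 0.289181
  p = 17/38 = 0.447368: log2(p) = -1.160465, -p*log2(p) = 0.519155
H = 0.510633 + 0.289181 + 0.519155 = 1.318969

H = 1.319 bits/symbol


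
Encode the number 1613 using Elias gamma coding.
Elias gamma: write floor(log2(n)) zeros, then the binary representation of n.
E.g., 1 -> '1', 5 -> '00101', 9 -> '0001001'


num_bits = floor(log2(1613)) + 1 = 11
leading_zeros = num_bits - 1 = 10
binary(1613) = 11001001101

Elias gamma(1613) = '0000000000' + '11001001101' = 000000000011001001101 (21 bits)


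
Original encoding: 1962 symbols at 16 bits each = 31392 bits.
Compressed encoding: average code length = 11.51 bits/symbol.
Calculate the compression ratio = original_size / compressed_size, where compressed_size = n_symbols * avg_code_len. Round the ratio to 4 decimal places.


original_size = n_symbols * orig_bits = 1962 * 16 = 31392 bits
compressed_size = n_symbols * avg_code_len = 1962 * 11.51 = 22582.62 bits
ratio = original_size / compressed_size = 31392 / 22582.62 = 1.3901

Compression ratio = 1.3901


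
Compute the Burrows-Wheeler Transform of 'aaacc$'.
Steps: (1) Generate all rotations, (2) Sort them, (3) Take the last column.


Rotations (sorted):
  0: $aaacc -> last char: c
  1: aaacc$ -> last char: $
  2: aacc$a -> last char: a
  3: acc$aa -> last char: a
  4: c$aaac -> last char: c
  5: cc$aaa -> last char: a


BWT = c$aaca


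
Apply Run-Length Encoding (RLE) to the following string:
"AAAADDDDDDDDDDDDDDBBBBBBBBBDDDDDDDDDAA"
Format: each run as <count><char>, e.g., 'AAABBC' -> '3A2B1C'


Scanning runs left to right:
  i=0: run of 'A' x 4 -> '4A'
  i=4: run of 'D' x 14 -> '14D'
  i=18: run of 'B' x 9 -> '9B'
  i=27: run of 'D' x 9 -> '9D'
  i=36: run of 'A' x 2 -> '2A'

RLE = 4A14D9B9D2A


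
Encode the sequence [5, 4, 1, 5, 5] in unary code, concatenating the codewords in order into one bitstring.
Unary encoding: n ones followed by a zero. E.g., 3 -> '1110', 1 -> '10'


Encode each number as n ones followed by a terminating 0:
  5 -> 111110 (6 bits)
  4 -> 11110 (5 bits)
  1 -> 10 (2 bits)
  5 -> 111110 (6 bits)
  5 -> 111110 (6 bits)
Total length = 6 + 5 + 2 + 6 + 6 = 25 bits.

Unary([5, 4, 1, 5, 5]) = 1111101111010111110111110 (25 bits)


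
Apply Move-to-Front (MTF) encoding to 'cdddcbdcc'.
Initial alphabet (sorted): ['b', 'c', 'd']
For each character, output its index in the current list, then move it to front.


MTF encoding:
'c': index 1 in ['b', 'c', 'd'] -> ['c', 'b', 'd']
'd': index 2 in ['c', 'b', 'd'] -> ['d', 'c', 'b']
'd': index 0 in ['d', 'c', 'b'] -> ['d', 'c', 'b']
'd': index 0 in ['d', 'c', 'b'] -> ['d', 'c', 'b']
'c': index 1 in ['d', 'c', 'b'] -> ['c', 'd', 'b']
'b': index 2 in ['c', 'd', 'b'] -> ['b', 'c', 'd']
'd': index 2 in ['b', 'c', 'd'] -> ['d', 'b', 'c']
'c': index 2 in ['d', 'b', 'c'] -> ['c', 'd', 'b']
'c': index 0 in ['c', 'd', 'b'] -> ['c', 'd', 'b']


Output: [1, 2, 0, 0, 1, 2, 2, 2, 0]


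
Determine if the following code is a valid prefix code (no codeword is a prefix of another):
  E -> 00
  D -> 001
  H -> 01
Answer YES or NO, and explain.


Checking each pair (does one codeword prefix another?):
  E='00' vs D='001': prefix -- VIOLATION

NO -- this is NOT a valid prefix code. E (00) is a prefix of D (001).


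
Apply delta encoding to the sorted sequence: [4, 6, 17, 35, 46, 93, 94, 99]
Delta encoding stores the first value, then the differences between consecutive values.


First value: 4
Deltas:
  6 - 4 = 2
  17 - 6 = 11
  35 - 17 = 18
  46 - 35 = 11
  93 - 46 = 47
  94 - 93 = 1
  99 - 94 = 5


Delta encoded: [4, 2, 11, 18, 11, 47, 1, 5]


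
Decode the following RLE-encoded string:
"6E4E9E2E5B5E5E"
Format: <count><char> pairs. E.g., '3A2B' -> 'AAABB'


Expanding each <count><char> pair:
  6E -> 'EEEEEE'
  4E -> 'EEEE'
  9E -> 'EEEEEEEEE'
  2E -> 'EE'
  5B -> 'BBBBB'
  5E -> 'EEEEE'
  5E -> 'EEEEE'

Decoded = EEEEEEEEEEEEEEEEEEEEEBBBBBEEEEEEEEEE


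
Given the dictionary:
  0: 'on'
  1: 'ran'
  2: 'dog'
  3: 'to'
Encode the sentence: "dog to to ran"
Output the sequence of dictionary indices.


Look up each word in the dictionary:
  'dog' -> 2
  'to' -> 3
  'to' -> 3
  'ran' -> 1

Encoded: [2, 3, 3, 1]


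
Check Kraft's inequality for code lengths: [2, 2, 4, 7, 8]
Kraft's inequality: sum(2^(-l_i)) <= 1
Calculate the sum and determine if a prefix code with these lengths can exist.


Sum = 2^(-2) + 2^(-2) + 2^(-4) + 2^(-7) + 2^(-8)
    = 0.25 + 0.25 + 0.0625 + 0.0078125 + 0.00390625
    = 147/256 = 0.57421875
Since 0.57421875 <= 1, Kraft's inequality IS satisfied.
A prefix code with these lengths CAN exist.

Kraft sum = 0.57421875. Satisfied.


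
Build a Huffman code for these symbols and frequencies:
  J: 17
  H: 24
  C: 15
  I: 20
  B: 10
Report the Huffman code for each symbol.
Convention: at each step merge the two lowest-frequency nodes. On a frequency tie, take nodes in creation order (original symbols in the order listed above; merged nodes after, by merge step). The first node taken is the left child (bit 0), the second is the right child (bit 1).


Huffman tree construction:
Step 1: Merge B(10) + C(15) = 25
Step 2: Merge J(17) + I(20) = 37
Step 3: Merge H(24) + (B+C)(25) = 49
Step 4: Merge (J+I)(37) + (H+(B+C))(49) = 86
Read each symbol's code off the tree from the root (left child = 0, right child = 1).

Codes:
  J: 00 (length 2)
  H: 10 (length 2)
  C: 111 (length 3)
  I: 01 (length 2)
  B: 110 (length 3)
Average code length: 197/86 = 2.2907 bits/symbol


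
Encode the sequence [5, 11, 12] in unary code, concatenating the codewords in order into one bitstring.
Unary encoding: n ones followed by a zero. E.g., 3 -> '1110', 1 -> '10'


Encode each number as n ones followed by a terminating 0:
  5 -> 111110 (6 bits)
  11 -> 111111111110 (12 bits)
  12 -> 1111111111110 (13 bits)
Total length = 6 + 12 + 13 = 31 bits.

Unary([5, 11, 12]) = 1111101111111111101111111111110 (31 bits)


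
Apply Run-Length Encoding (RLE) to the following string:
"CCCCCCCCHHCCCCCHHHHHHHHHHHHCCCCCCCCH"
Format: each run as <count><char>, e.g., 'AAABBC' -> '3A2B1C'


Scanning runs left to right:
  i=0: run of 'C' x 8 -> '8C'
  i=8: run of 'H' x 2 -> '2H'
  i=10: run of 'C' x 5 -> '5C'
  i=15: run of 'H' x 12 -> '12H'
  i=27: run of 'C' x 8 -> '8C'
  i=35: run of 'H' x 1 -> '1H'

RLE = 8C2H5C12H8C1H


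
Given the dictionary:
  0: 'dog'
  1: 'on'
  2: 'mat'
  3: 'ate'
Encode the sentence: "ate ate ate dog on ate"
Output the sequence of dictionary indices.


Look up each word in the dictionary:
  'ate' -> 3
  'ate' -> 3
  'ate' -> 3
  'dog' -> 0
  'on' -> 1
  'ate' -> 3

Encoded: [3, 3, 3, 0, 1, 3]


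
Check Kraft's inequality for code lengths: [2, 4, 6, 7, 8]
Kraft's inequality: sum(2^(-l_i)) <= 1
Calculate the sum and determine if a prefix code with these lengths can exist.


Sum = 2^(-2) + 2^(-4) + 2^(-6) + 2^(-7) + 2^(-8)
    = 0.25 + 0.0625 + 0.015625 + 0.0078125 + 0.00390625
    = 87/256 = 0.33984375
Since 0.33984375 <= 1, Kraft's inequality IS satisfied.
A prefix code with these lengths CAN exist.

Kraft sum = 0.33984375. Satisfied.


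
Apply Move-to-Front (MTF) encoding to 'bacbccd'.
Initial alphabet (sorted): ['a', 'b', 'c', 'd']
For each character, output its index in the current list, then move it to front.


MTF encoding:
'b': index 1 in ['a', 'b', 'c', 'd'] -> ['b', 'a', 'c', 'd']
'a': index 1 in ['b', 'a', 'c', 'd'] -> ['a', 'b', 'c', 'd']
'c': index 2 in ['a', 'b', 'c', 'd'] -> ['c', 'a', 'b', 'd']
'b': index 2 in ['c', 'a', 'b', 'd'] -> ['b', 'c', 'a', 'd']
'c': index 1 in ['b', 'c', 'a', 'd'] -> ['c', 'b', 'a', 'd']
'c': index 0 in ['c', 'b', 'a', 'd'] -> ['c', 'b', 'a', 'd']
'd': index 3 in ['c', 'b', 'a', 'd'] -> ['d', 'c', 'b', 'a']


Output: [1, 1, 2, 2, 1, 0, 3]


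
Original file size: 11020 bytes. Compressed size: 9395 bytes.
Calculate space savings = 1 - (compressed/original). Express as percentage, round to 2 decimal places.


ratio = compressed/original = 9395/11020 = 0.852541
savings = 1 - ratio = 1 - 0.852541 = 0.147459
as a percentage: 0.147459 * 100 = 14.75%

Space savings = 1 - 9395/11020 = 14.75%


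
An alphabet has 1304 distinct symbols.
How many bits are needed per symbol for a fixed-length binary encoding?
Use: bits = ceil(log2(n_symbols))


log2(1304) = 10.3487
Bracket: 2^10 = 1024 < 1304 <= 2^11 = 2048
So ceil(log2(1304)) = 11

bits = ceil(log2(1304)) = ceil(10.3487) = 11 bits


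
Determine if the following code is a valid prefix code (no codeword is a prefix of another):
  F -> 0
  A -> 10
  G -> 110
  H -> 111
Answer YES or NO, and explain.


Checking each pair (does one codeword prefix another?):
  F='0' vs A='10': no prefix
  F='0' vs G='110': no prefix
  F='0' vs H='111': no prefix
  A='10' vs F='0': no prefix
  A='10' vs G='110': no prefix
  A='10' vs H='111': no prefix
  G='110' vs F='0': no prefix
  G='110' vs A='10': no prefix
  G='110' vs H='111': no prefix
  H='111' vs F='0': no prefix
  H='111' vs A='10': no prefix
  H='111' vs G='110': no prefix
No violation found over all pairs.

YES -- this is a valid prefix code. No codeword is a prefix of any other codeword.


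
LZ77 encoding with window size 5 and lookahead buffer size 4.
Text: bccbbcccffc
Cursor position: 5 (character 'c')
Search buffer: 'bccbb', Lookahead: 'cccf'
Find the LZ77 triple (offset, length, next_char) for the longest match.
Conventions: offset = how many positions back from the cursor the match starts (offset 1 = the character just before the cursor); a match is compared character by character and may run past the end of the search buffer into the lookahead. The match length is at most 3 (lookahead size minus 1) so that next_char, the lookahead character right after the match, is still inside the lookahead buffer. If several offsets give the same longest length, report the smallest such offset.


Try each offset into the search buffer:
  offset=1 (pos 4, char 'b'): match length 0
  offset=2 (pos 3, char 'b'): match length 0
  offset=3 (pos 2, char 'c'): match length 1
  offset=4 (pos 1, char 'c'): match length 2
  offset=5 (pos 0, char 'b'): match length 0
Longest match has length 2 at offset 4.
next_char = character at position 5 + 2 = 7 -> 'c'

Best match: offset=4, length=2 (matching 'cc' starting at position 1)
LZ77 triple: (4, 2, 'c')


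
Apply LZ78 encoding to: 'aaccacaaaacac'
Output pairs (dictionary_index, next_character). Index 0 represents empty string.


LZ78 encoding steps:
Dictionary: {0: ''}
Step 1: w='' (idx 0), next='a' -> output (0, 'a'), add 'a' as idx 1
Step 2: w='a' (idx 1), next='c' -> output (1, 'c'), add 'ac' as idx 2
Step 3: w='' (idx 0), next='c' -> output (0, 'c'), add 'c' as idx 3
Step 4: w='ac' (idx 2), next='a' -> output (2, 'a'), add 'aca' as idx 4
Step 5: w='a' (idx 1), next='a' -> output (1, 'a'), add 'aa' as idx 5
Step 6: w='aca' (idx 4), next='c' -> output (4, 'c'), add 'acac' as idx 6


Encoded: [(0, 'a'), (1, 'c'), (0, 'c'), (2, 'a'), (1, 'a'), (4, 'c')]


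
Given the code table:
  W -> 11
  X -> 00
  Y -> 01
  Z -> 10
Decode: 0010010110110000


Decoding:
00 -> X
10 -> Z
01 -> Y
01 -> Y
10 -> Z
11 -> W
00 -> X
00 -> X


Result: XZYYZWXX


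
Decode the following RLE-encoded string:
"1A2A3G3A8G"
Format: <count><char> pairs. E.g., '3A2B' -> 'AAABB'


Expanding each <count><char> pair:
  1A -> 'A'
  2A -> 'AA'
  3G -> 'GGG'
  3A -> 'AAA'
  8G -> 'GGGGGGGG'

Decoded = AAAGGGAAAGGGGGGGG


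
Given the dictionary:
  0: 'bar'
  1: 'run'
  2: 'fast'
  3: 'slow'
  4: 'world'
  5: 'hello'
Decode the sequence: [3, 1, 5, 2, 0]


Look up each index in the dictionary:
  3 -> 'slow'
  1 -> 'run'
  5 -> 'hello'
  2 -> 'fast'
  0 -> 'bar'

Decoded: "slow run hello fast bar"


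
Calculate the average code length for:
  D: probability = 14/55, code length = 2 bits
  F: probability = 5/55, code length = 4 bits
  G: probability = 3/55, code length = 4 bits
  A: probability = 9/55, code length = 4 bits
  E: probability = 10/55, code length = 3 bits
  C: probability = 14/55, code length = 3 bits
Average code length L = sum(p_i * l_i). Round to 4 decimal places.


Weighted contributions p_i * l_i:
  D: (14/55) * 2 = 28/55
  F: (5/55) * 4 = 20/55
  G: (3/55) * 4 = 12/55
  A: (9/55) * 4 = 36/55
  E: (10/55) * 3 = 30/55
  C: (14/55) * 3 = 42/55
Sum = (28 + 20 + 12 + 36 + 30 + 42)/55 = 168/55

L = 168/55 = 3.0545 bits/symbol


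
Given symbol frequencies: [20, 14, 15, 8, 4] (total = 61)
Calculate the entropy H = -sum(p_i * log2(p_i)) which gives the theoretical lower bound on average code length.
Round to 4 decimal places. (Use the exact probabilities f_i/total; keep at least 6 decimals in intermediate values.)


Per-symbol terms -p_i * log2(p_i) with p_i = f_i/61:
  p = 20/61 = 0.327869: log2(p) = -1.608809, -p*log2(p) = 0.527478
  p = 14/61 = 0.229508: log2(p) = -2.123382, -p*log2(p) = 0.487334
  p = 15/61 = 0.245902: log2(p) = -2.023847, -p*log2(p) = 0.497667
  p = 8/61 = 0.131148: log2(p) = -2.930737, -p*log2(p) = 0.384359
  p = 4/61 = 0.065574: log2(p) = -3.930737, -p*log2(p) = 0.257753
H = 0.527478 + 0.487334 + 0.497667 + 0.384359 + 0.257753 = 2.154591

H = 2.1546 bits/symbol


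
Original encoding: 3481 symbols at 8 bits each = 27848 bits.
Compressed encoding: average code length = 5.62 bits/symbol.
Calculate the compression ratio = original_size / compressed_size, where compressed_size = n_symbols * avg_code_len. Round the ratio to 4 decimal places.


original_size = n_symbols * orig_bits = 3481 * 8 = 27848 bits
compressed_size = n_symbols * avg_code_len = 3481 * 5.62 = 19563.22 bits
ratio = original_size / compressed_size = 27848 / 19563.22 = 1.4235

Compression ratio = 1.4235


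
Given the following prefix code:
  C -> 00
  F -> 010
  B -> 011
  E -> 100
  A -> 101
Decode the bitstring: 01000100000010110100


Decoding step by step:
Bits 010 -> F
Bits 00 -> C
Bits 100 -> E
Bits 00 -> C
Bits 00 -> C
Bits 101 -> A
Bits 101 -> A
Bits 00 -> C


Decoded message: FCECCAAC


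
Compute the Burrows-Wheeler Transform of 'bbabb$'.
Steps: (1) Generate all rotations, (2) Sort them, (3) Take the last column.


Rotations (sorted):
  0: $bbabb -> last char: b
  1: abb$bb -> last char: b
  2: b$bbab -> last char: b
  3: babb$b -> last char: b
  4: bb$bba -> last char: a
  5: bbabb$ -> last char: $


BWT = bbbba$


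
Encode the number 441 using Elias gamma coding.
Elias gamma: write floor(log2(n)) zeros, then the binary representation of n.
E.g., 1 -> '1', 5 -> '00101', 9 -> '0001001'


num_bits = floor(log2(441)) + 1 = 9
leading_zeros = num_bits - 1 = 8
binary(441) = 110111001

Elias gamma(441) = '00000000' + '110111001' = 00000000110111001 (17 bits)


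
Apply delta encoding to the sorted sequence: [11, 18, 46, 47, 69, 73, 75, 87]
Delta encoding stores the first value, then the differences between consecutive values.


First value: 11
Deltas:
  18 - 11 = 7
  46 - 18 = 28
  47 - 46 = 1
  69 - 47 = 22
  73 - 69 = 4
  75 - 73 = 2
  87 - 75 = 12


Delta encoded: [11, 7, 28, 1, 22, 4, 2, 12]


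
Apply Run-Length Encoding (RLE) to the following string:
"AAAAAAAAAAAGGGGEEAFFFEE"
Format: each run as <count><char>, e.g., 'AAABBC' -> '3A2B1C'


Scanning runs left to right:
  i=0: run of 'A' x 11 -> '11A'
  i=11: run of 'G' x 4 -> '4G'
  i=15: run of 'E' x 2 -> '2E'
  i=17: run of 'A' x 1 -> '1A'
  i=18: run of 'F' x 3 -> '3F'
  i=21: run of 'E' x 2 -> '2E'

RLE = 11A4G2E1A3F2E
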